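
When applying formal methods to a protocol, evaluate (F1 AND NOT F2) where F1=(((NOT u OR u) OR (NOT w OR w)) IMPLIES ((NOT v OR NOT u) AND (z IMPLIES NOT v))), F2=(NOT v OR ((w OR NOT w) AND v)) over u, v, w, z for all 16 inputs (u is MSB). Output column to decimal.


F1 = (((NOT u OR u) OR (NOT w OR w)) IMPLIES ((NOT v OR NOT u) AND (z IMPLIES NOT v)))
F2 = (NOT v OR ((w OR NOT w) AND v))
Counterexample to F1=>F2 is where F1=1 and F2=0.
Evaluate each row (bits = u,v,w,z, MSB first):
  row 0 [0000]: F1=1 F2=1 -> F1&~F2 -> 0
  row 1 [0001]: F1=1 F2=1 -> F1&~F2 -> 0
  row 2 [0010]: F1=1 F2=1 -> F1&~F2 -> 0
  row 3 [0011]: F1=1 F2=1 -> F1&~F2 -> 0
  row 4 [0100]: F1=1 F2=1 -> F1&~F2 -> 0
  row 5 [0101]: F1=0 F2=1 -> F1&~F2 -> 0
  row 6 [0110]: F1=1 F2=1 -> F1&~F2 -> 0
  row 7 [0111]: F1=0 F2=1 -> F1&~F2 -> 0
  row 8 [1000]: F1=1 F2=1 -> F1&~F2 -> 0
  row 9 [1001]: F1=1 F2=1 -> F1&~F2 -> 0
  row 10 [1010]: F1=1 F2=1 -> F1&~F2 -> 0
  row 11 [1011]: F1=1 F2=1 -> F1&~F2 -> 0
  row 12 [1100]: F1=0 F2=1 -> F1&~F2 -> 0
  row 13 [1101]: F1=0 F2=1 -> F1&~F2 -> 0
  row 14 [1110]: F1=0 F2=1 -> F1&~F2 -> 0
  row 15 [1111]: F1=0 F2=1 -> F1&~F2 -> 0
Full result column, 4 rows per line (u,v fixed per line; w,z runs 00..11 left to right):
  rows 0-3 [u,v=00]: 0000  = hex 0
  rows 4-7 [u,v=01]: 0000  = hex 0
  rows 8-11 [u,v=10]: 0000  = hex 0
  rows 12-15 [u,v=11]: 0000  = hex 0
Counterexample vector (row 0 .. row 15) = 0000000000000000
Output column grouped in 4s = 0000 0000 0000 0000 = 0x0000
Convert to decimal digit by digit (value = value*16 + digit):
  0 -> 0
  0*16 + 0 = 0
  0*16 + 0 = 0
  0*16 + 0 = 0
Decimal = 0

0


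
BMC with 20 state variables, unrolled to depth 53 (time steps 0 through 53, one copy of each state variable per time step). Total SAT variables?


BMC unrolls to depth k, creating one copy of each state var for steps 0..k.
Step count = 53 + 1 = 54 (steps 0 through 53)
Vars per step = 20
Total = 20 * 54 = 1080

1080


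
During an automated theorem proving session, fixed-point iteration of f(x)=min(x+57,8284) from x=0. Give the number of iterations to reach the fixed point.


Step 1: x=0, cap=8284, increment=57
Step 2: x grows by 57 each step until capped at 8284; fixed point is x=8284
Step 3: iterations = ceil(8284/57) = 146

146


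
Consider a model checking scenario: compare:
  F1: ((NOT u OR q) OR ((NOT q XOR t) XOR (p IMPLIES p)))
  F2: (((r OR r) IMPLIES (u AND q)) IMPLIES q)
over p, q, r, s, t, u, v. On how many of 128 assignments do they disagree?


F1 = ((NOT u OR q) OR ((NOT q XOR t) XOR (p IMPLIES p)))
F2 = (((r OR r) IMPLIES (u AND q)) IMPLIES q)
Evaluate both on each of 128 rows (bits = p,q,r,s,t,u,v):
  row 0 [0000000]: F1=1 F2=0 (differ) -> 1
  row 1 [0000001]: F1=1 F2=0 (differ) -> 1
  row 2 [0000010]: F1=0 F2=0 -> 0
  row 3 [0000011]: F1=0 F2=0 -> 0
  row 4 [0000100]: F1=1 F2=0 (differ) -> 1
  (every remaining row is evaluated the same way; all 128 results are listed next)
Full result column, 8 rows per line (p,q,r,s fixed per line; t,u,v runs 000..111 left to right):
  rows 0-7 [p,q,r,s=0000]: 11001111  (ones: 6)
  rows 8-15 [p,q,r,s=0001]: 11001111  (ones: 6)
  rows 16-23 [p,q,r,s=0010]: 00110000  (ones: 2)
  rows 24-31 [p,q,r,s=0011]: 00110000  (ones: 2)
  rows 32-39 [p,q,r,s=0100]: 00000000  (ones: 0)
  rows 40-47 [p,q,r,s=0101]: 00000000  (ones: 0)
  rows 48-55 [p,q,r,s=0110]: 00000000  (ones: 0)
  rows 56-63 [p,q,r,s=0111]: 00000000  (ones: 0)
  rows 64-71 [p,q,r,s=1000]: 11001111  (ones: 6)
  rows 72-79 [p,q,r,s=1001]: 11001111  (ones: 6)
  rows 80-87 [p,q,r,s=1010]: 00110000  (ones: 2)
  rows 88-95 [p,q,r,s=1011]: 00110000  (ones: 2)
  rows 96-103 [p,q,r,s=1100]: 00000000  (ones: 0)
  rows 104-111 [p,q,r,s=1101]: 00000000  (ones: 0)
  rows 112-119 [p,q,r,s=1110]: 00000000  (ones: 0)
  rows 120-127 [p,q,r,s=1111]: 00000000  (ones: 0)
Disagreements = 6+6+2+2+0+0+0+0+6+6+2+2+0+0+0+0 = 32

32


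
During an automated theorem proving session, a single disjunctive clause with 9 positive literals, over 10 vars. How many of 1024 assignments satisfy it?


Step 1: Total=2^10=1024
Step 2: Unsat when all 9 false: 2^1=2
Step 3: Sat=1024-2=1022

1022


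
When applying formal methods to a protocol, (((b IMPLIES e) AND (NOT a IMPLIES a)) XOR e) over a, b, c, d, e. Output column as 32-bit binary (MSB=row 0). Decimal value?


Formula: (((b IMPLIES e) AND (NOT a IMPLIES a)) XOR e) over a, b, c, d, e (32 rows)
Evaluate each row (bits = a,b,c,d,e, MSB first):
  row 0 [00000]: (((0 IMPLIES 0) AND (NOT 0 IMPLIES 0)) XOR 0) -> 0
  row 1 [00001]: (((0 IMPLIES 1) AND (NOT 0 IMPLIES 0)) XOR 1) -> 1
  row 2 [00010]: (((0 IMPLIES 0) AND (NOT 0 IMPLIES 0)) XOR 0) -> 0
  row 3 [00011]: (((0 IMPLIES 1) AND (NOT 0 IMPLIES 0)) XOR 1) -> 1
  row 4 [00100]: (((0 IMPLIES 0) AND (NOT 0 IMPLIES 0)) XOR 0) -> 0
  row 5 [00101]: (((0 IMPLIES 1) AND (NOT 0 IMPLIES 0)) XOR 1) -> 1
  row 6 [00110]: (((0 IMPLIES 0) AND (NOT 0 IMPLIES 0)) XOR 0) -> 0
  row 7 [00111]: (((0 IMPLIES 1) AND (NOT 0 IMPLIES 0)) XOR 1) -> 1
  row 8 [01000]: (((1 IMPLIES 0) AND (NOT 0 IMPLIES 0)) XOR 0) -> 0
  row 9 [01001]: (((1 IMPLIES 1) AND (NOT 0 IMPLIES 0)) XOR 1) -> 1
  row 10 [01010]: (((1 IMPLIES 0) AND (NOT 0 IMPLIES 0)) XOR 0) -> 0
  row 11 [01011]: (((1 IMPLIES 1) AND (NOT 0 IMPLIES 0)) XOR 1) -> 1
  row 12 [01100]: (((1 IMPLIES 0) AND (NOT 0 IMPLIES 0)) XOR 0) -> 0
  row 13 [01101]: (((1 IMPLIES 1) AND (NOT 0 IMPLIES 0)) XOR 1) -> 1
  row 14 [01110]: (((1 IMPLIES 0) AND (NOT 0 IMPLIES 0)) XOR 0) -> 0
  row 15 [01111]: (((1 IMPLIES 1) AND (NOT 0 IMPLIES 0)) XOR 1) -> 1
  row 16 [10000]: (((0 IMPLIES 0) AND (NOT 1 IMPLIES 1)) XOR 0) -> 1
  row 17 [10001]: (((0 IMPLIES 1) AND (NOT 1 IMPLIES 1)) XOR 1) -> 0
  row 18 [10010]: (((0 IMPLIES 0) AND (NOT 1 IMPLIES 1)) XOR 0) -> 1
  row 19 [10011]: (((0 IMPLIES 1) AND (NOT 1 IMPLIES 1)) XOR 1) -> 0
  row 20 [10100]: (((0 IMPLIES 0) AND (NOT 1 IMPLIES 1)) XOR 0) -> 1
  row 21 [10101]: (((0 IMPLIES 1) AND (NOT 1 IMPLIES 1)) XOR 1) -> 0
  row 22 [10110]: (((0 IMPLIES 0) AND (NOT 1 IMPLIES 1)) XOR 0) -> 1
  row 23 [10111]: (((0 IMPLIES 1) AND (NOT 1 IMPLIES 1)) XOR 1) -> 0
  row 24 [11000]: (((1 IMPLIES 0) AND (NOT 1 IMPLIES 1)) XOR 0) -> 0
  row 25 [11001]: (((1 IMPLIES 1) AND (NOT 1 IMPLIES 1)) XOR 1) -> 0
  row 26 [11010]: (((1 IMPLIES 0) AND (NOT 1 IMPLIES 1)) XOR 0) -> 0
  row 27 [11011]: (((1 IMPLIES 1) AND (NOT 1 IMPLIES 1)) XOR 1) -> 0
  row 28 [11100]: (((1 IMPLIES 0) AND (NOT 1 IMPLIES 1)) XOR 0) -> 0
  row 29 [11101]: (((1 IMPLIES 1) AND (NOT 1 IMPLIES 1)) XOR 1) -> 0
  row 30 [11110]: (((1 IMPLIES 0) AND (NOT 1 IMPLIES 1)) XOR 0) -> 0
  row 31 [11111]: (((1 IMPLIES 1) AND (NOT 1 IMPLIES 1)) XOR 1) -> 0
Full result column, 4 rows per line (a,b,c fixed per line; d,e runs 00..11 left to right):
  rows 0-3 [a,b,c=000]: 0101  = hex 5
  rows 4-7 [a,b,c=001]: 0101  = hex 5
  rows 8-11 [a,b,c=010]: 0101  = hex 5
  rows 12-15 [a,b,c=011]: 0101  = hex 5
  rows 16-19 [a,b,c=100]: 1010  = hex A
  rows 20-23 [a,b,c=101]: 1010  = hex A
  rows 24-27 [a,b,c=110]: 0000  = hex 0
  rows 28-31 [a,b,c=111]: 0000  = hex 0
Output column (row 0 .. row 31) = 01010101010101011010101000000000
Output column grouped in 4s = 0101 0101 0101 0101 1010 1010 0000 0000 = 0x5555AA00
Convert to decimal digit by digit (value = value*16 + digit):
  5 -> 5
  5*16 + 5 = 85
  85*16 + 5 = 1365
  1365*16 + 5 = 21845
  21845*16 + 10 (A) = 349530
  349530*16 + 10 (A) = 5592490
  5592490*16 + 0 = 89479840
  89479840*16 + 0 = 1431677440
Decimal = 1431677440

1431677440


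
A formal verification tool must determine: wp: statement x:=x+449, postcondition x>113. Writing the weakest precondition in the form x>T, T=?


Formula: wp(x:=E, P) = P[E/x] (substitute E for x in postcondition)
Step 1: Postcondition: x>113
Step 2: Substitute x+449 for x: x+449>113
Step 3: Solve for x: x > 113-449 = -336

-336


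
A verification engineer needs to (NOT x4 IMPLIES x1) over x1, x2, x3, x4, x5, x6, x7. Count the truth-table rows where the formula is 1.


Formula: (NOT x4 IMPLIES x1) over 7 vars (128 rows)
Evaluate each row (x1, x2, x3, x4, x5, x6, x7 as bits, MSB first):
  row 0 [0000000]: (NOT 0 IMPLIES 0) -> 0
  row 1 [0000001]: (NOT 0 IMPLIES 0) -> 0
  row 2 [0000010]: (NOT 0 IMPLIES 0) -> 0
  row 3 [0000011]: (NOT 0 IMPLIES 0) -> 0
  row 4 [0000100]: (NOT 0 IMPLIES 0) -> 0
  (every remaining row is evaluated the same way; all 128 results are listed next)
Full result column, 8 rows per line (x1,x2,x3,x4 fixed per line; x5,x6,x7 runs 000..111 left to right):
  rows 0-7 [x1,x2,x3,x4=0000]: 00000000  (ones: 0)
  rows 8-15 [x1,x2,x3,x4=0001]: 11111111  (ones: 8)
  rows 16-23 [x1,x2,x3,x4=0010]: 00000000  (ones: 0)
  rows 24-31 [x1,x2,x3,x4=0011]: 11111111  (ones: 8)
  rows 32-39 [x1,x2,x3,x4=0100]: 00000000  (ones: 0)
  rows 40-47 [x1,x2,x3,x4=0101]: 11111111  (ones: 8)
  rows 48-55 [x1,x2,x3,x4=0110]: 00000000  (ones: 0)
  rows 56-63 [x1,x2,x3,x4=0111]: 11111111  (ones: 8)
  rows 64-71 [x1,x2,x3,x4=1000]: 11111111  (ones: 8)
  rows 72-79 [x1,x2,x3,x4=1001]: 11111111  (ones: 8)
  rows 80-87 [x1,x2,x3,x4=1010]: 11111111  (ones: 8)
  rows 88-95 [x1,x2,x3,x4=1011]: 11111111  (ones: 8)
  rows 96-103 [x1,x2,x3,x4=1100]: 11111111  (ones: 8)
  rows 104-111 [x1,x2,x3,x4=1101]: 11111111  (ones: 8)
  rows 112-119 [x1,x2,x3,x4=1110]: 11111111  (ones: 8)
  rows 120-127 [x1,x2,x3,x4=1111]: 11111111  (ones: 8)
Count of 1-rows = 0+8+0+8+0+8+0+8+8+8+8+8+8+8+8+8 = 96

96


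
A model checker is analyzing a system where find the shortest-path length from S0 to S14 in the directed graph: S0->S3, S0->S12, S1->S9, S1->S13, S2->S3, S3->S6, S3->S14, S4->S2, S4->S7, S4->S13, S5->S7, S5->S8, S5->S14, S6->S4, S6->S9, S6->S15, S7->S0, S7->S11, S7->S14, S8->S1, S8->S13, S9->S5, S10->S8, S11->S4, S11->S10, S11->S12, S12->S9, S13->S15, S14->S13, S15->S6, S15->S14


BFS layer-by-layer from S0:
  dist 0: {S0}
  dist 1: {S3, S12}
  dist 2: {S6, S9, S14}
  -> S14 reached at distance 2
Shortest path length = 2

2


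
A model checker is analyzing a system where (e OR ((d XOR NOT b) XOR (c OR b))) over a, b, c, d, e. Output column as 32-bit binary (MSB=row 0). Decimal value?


Formula: (e OR ((d XOR NOT b) XOR (c OR b))) over a, b, c, d, e (32 rows)
Evaluate each row (bits = a,b,c,d,e, MSB first):
  row 0 [00000]: (0 OR ((0 XOR NOT 0) XOR (0 OR 0))) -> 1
  row 1 [00001]: (1 OR ((0 XOR NOT 0) XOR (0 OR 0))) -> 1
  row 2 [00010]: (0 OR ((1 XOR NOT 0) XOR (0 OR 0))) -> 0
  row 3 [00011]: (1 OR ((1 XOR NOT 0) XOR (0 OR 0))) -> 1
  row 4 [00100]: (0 OR ((0 XOR NOT 0) XOR (1 OR 0))) -> 0
  row 5 [00101]: (1 OR ((0 XOR NOT 0) XOR (1 OR 0))) -> 1
  row 6 [00110]: (0 OR ((1 XOR NOT 0) XOR (1 OR 0))) -> 1
  row 7 [00111]: (1 OR ((1 XOR NOT 0) XOR (1 OR 0))) -> 1
  row 8 [01000]: (0 OR ((0 XOR NOT 1) XOR (0 OR 1))) -> 1
  row 9 [01001]: (1 OR ((0 XOR NOT 1) XOR (0 OR 1))) -> 1
  row 10 [01010]: (0 OR ((1 XOR NOT 1) XOR (0 OR 1))) -> 0
  row 11 [01011]: (1 OR ((1 XOR NOT 1) XOR (0 OR 1))) -> 1
  row 12 [01100]: (0 OR ((0 XOR NOT 1) XOR (1 OR 1))) -> 1
  row 13 [01101]: (1 OR ((0 XOR NOT 1) XOR (1 OR 1))) -> 1
  row 14 [01110]: (0 OR ((1 XOR NOT 1) XOR (1 OR 1))) -> 0
  row 15 [01111]: (1 OR ((1 XOR NOT 1) XOR (1 OR 1))) -> 1
  row 16 [10000]: (0 OR ((0 XOR NOT 0) XOR (0 OR 0))) -> 1
  row 17 [10001]: (1 OR ((0 XOR NOT 0) XOR (0 OR 0))) -> 1
  row 18 [10010]: (0 OR ((1 XOR NOT 0) XOR (0 OR 0))) -> 0
  row 19 [10011]: (1 OR ((1 XOR NOT 0) XOR (0 OR 0))) -> 1
  row 20 [10100]: (0 OR ((0 XOR NOT 0) XOR (1 OR 0))) -> 0
  row 21 [10101]: (1 OR ((0 XOR NOT 0) XOR (1 OR 0))) -> 1
  row 22 [10110]: (0 OR ((1 XOR NOT 0) XOR (1 OR 0))) -> 1
  row 23 [10111]: (1 OR ((1 XOR NOT 0) XOR (1 OR 0))) -> 1
  row 24 [11000]: (0 OR ((0 XOR NOT 1) XOR (0 OR 1))) -> 1
  row 25 [11001]: (1 OR ((0 XOR NOT 1) XOR (0 OR 1))) -> 1
  row 26 [11010]: (0 OR ((1 XOR NOT 1) XOR (0 OR 1))) -> 0
  row 27 [11011]: (1 OR ((1 XOR NOT 1) XOR (0 OR 1))) -> 1
  row 28 [11100]: (0 OR ((0 XOR NOT 1) XOR (1 OR 1))) -> 1
  row 29 [11101]: (1 OR ((0 XOR NOT 1) XOR (1 OR 1))) -> 1
  row 30 [11110]: (0 OR ((1 XOR NOT 1) XOR (1 OR 1))) -> 0
  row 31 [11111]: (1 OR ((1 XOR NOT 1) XOR (1 OR 1))) -> 1
Full result column, 4 rows per line (a,b,c fixed per line; d,e runs 00..11 left to right):
  rows 0-3 [a,b,c=000]: 1101  = hex D
  rows 4-7 [a,b,c=001]: 0111  = hex 7
  rows 8-11 [a,b,c=010]: 1101  = hex D
  rows 12-15 [a,b,c=011]: 1101  = hex D
  rows 16-19 [a,b,c=100]: 1101  = hex D
  rows 20-23 [a,b,c=101]: 0111  = hex 7
  rows 24-27 [a,b,c=110]: 1101  = hex D
  rows 28-31 [a,b,c=111]: 1101  = hex D
Output column (row 0 .. row 31) = 11010111110111011101011111011101
Output column grouped in 4s = 1101 0111 1101 1101 1101 0111 1101 1101 = 0xD7DDD7DD
Convert to decimal digit by digit (value = value*16 + digit):
  D -> 13
  13*16 + 7 = 215
  215*16 + 13 (D) = 3453
  3453*16 + 13 (D) = 55261
  55261*16 + 13 (D) = 884189
  884189*16 + 7 = 14147031
  14147031*16 + 13 (D) = 226352509
  226352509*16 + 13 (D) = 3621640157
Decimal = 3621640157

3621640157


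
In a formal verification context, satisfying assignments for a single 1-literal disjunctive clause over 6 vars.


Step 1: Total=2^6=64
Step 2: Unsat when all 1 false: 2^5=32
Step 3: Sat=64-32=32

32


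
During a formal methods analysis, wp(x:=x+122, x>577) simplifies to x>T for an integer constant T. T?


Formula: wp(x:=E, P) = P[E/x] (substitute E for x in postcondition)
Step 1: Postcondition: x>577
Step 2: Substitute x+122 for x: x+122>577
Step 3: Solve for x: x > 577-122 = 455

455


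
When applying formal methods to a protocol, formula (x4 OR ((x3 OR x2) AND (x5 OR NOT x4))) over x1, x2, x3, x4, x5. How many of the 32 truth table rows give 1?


Formula: (x4 OR ((x3 OR x2) AND (x5 OR NOT x4))) over 5 vars (32 rows)
Evaluate each row (x1, x2, x3, x4, x5 as bits, MSB first):
  row 0 [00000]: (0 OR ((0 OR 0) AND (0 OR NOT 0))) -> 0
  row 1 [00001]: (0 OR ((0 OR 0) AND (1 OR NOT 0))) -> 0
  row 2 [00010]: (1 OR ((0 OR 0) AND (0 OR NOT 1))) -> 1
  row 3 [00011]: (1 OR ((0 OR 0) AND (1 OR NOT 1))) -> 1
  row 4 [00100]: (0 OR ((1 OR 0) AND (0 OR NOT 0))) -> 1
  row 5 [00101]: (0 OR ((1 OR 0) AND (1 OR NOT 0))) -> 1
  row 6 [00110]: (1 OR ((1 OR 0) AND (0 OR NOT 1))) -> 1
  row 7 [00111]: (1 OR ((1 OR 0) AND (1 OR NOT 1))) -> 1
  row 8 [01000]: (0 OR ((0 OR 1) AND (0 OR NOT 0))) -> 1
  row 9 [01001]: (0 OR ((0 OR 1) AND (1 OR NOT 0))) -> 1
  row 10 [01010]: (1 OR ((0 OR 1) AND (0 OR NOT 1))) -> 1
  row 11 [01011]: (1 OR ((0 OR 1) AND (1 OR NOT 1))) -> 1
  row 12 [01100]: (0 OR ((1 OR 1) AND (0 OR NOT 0))) -> 1
  row 13 [01101]: (0 OR ((1 OR 1) AND (1 OR NOT 0))) -> 1
  row 14 [01110]: (1 OR ((1 OR 1) AND (0 OR NOT 1))) -> 1
  row 15 [01111]: (1 OR ((1 OR 1) AND (1 OR NOT 1))) -> 1
  row 16 [10000]: (0 OR ((0 OR 0) AND (0 OR NOT 0))) -> 0
  row 17 [10001]: (0 OR ((0 OR 0) AND (1 OR NOT 0))) -> 0
  row 18 [10010]: (1 OR ((0 OR 0) AND (0 OR NOT 1))) -> 1
  row 19 [10011]: (1 OR ((0 OR 0) AND (1 OR NOT 1))) -> 1
  row 20 [10100]: (0 OR ((1 OR 0) AND (0 OR NOT 0))) -> 1
  row 21 [10101]: (0 OR ((1 OR 0) AND (1 OR NOT 0))) -> 1
  row 22 [10110]: (1 OR ((1 OR 0) AND (0 OR NOT 1))) -> 1
  row 23 [10111]: (1 OR ((1 OR 0) AND (1 OR NOT 1))) -> 1
  row 24 [11000]: (0 OR ((0 OR 1) AND (0 OR NOT 0))) -> 1
  row 25 [11001]: (0 OR ((0 OR 1) AND (1 OR NOT 0))) -> 1
  row 26 [11010]: (1 OR ((0 OR 1) AND (0 OR NOT 1))) -> 1
  row 27 [11011]: (1 OR ((0 OR 1) AND (1 OR NOT 1))) -> 1
  row 28 [11100]: (0 OR ((1 OR 1) AND (0 OR NOT 0))) -> 1
  row 29 [11101]: (0 OR ((1 OR 1) AND (1 OR NOT 0))) -> 1
  row 30 [11110]: (1 OR ((1 OR 1) AND (0 OR NOT 1))) -> 1
  row 31 [11111]: (1 OR ((1 OR 1) AND (1 OR NOT 1))) -> 1
Full result column, 8 rows per line (x1,x2 fixed per line; x3,x4,x5 runs 000..111 left to right):
  rows 0-7 [x1,x2=00]: 00111111  (ones: 6)
  rows 8-15 [x1,x2=01]: 11111111  (ones: 8)
  rows 16-23 [x1,x2=10]: 00111111  (ones: 6)
  rows 24-31 [x1,x2=11]: 11111111  (ones: 8)
Count of 1-rows = 6+8+6+8 = 28

28


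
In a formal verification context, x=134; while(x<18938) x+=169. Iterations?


Step 1: x goes from 134 toward 18938 by 169; the body runs while x<18938, so iterations = ceil((bound-start)/step)
Step 2: Distance=18804
Step 3: ceil(18804/169)=112

112


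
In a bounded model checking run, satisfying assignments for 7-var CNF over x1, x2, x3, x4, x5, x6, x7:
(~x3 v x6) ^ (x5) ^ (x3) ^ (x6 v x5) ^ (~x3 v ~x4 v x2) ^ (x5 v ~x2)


CNF with 6 clauses over 7 vars (128 assignments).
An assignment satisfies CNF iff every clause has >=1 true literal.
Check each row (bits = x1,x2,x3,x4,x5,x6,x7; clause T/F shown):
  row 0 [0000000]: clauses=TFFFTT -> 0
  row 1 [0000001]: clauses=TFFFTT -> 0
  row 2 [0000010]: clauses=TFFTTT -> 0
  row 3 [0000011]: clauses=TFFTTT -> 0
  row 4 [0000100]: clauses=TTFTTT -> 0
  (every remaining row is evaluated the same way; all 128 results are listed next)
Full result column, 8 rows per line (x1,x2,x3,x4 fixed per line; x5,x6,x7 runs 000..111 left to right):
  rows 0-7 [x1,x2,x3,x4=0000]: 00000000  (ones: 0)
  rows 8-15 [x1,x2,x3,x4=0001]: 00000000  (ones: 0)
  rows 16-23 [x1,x2,x3,x4=0010]: 00000011  (ones: 2)
  rows 24-31 [x1,x2,x3,x4=0011]: 00000000  (ones: 0)
  rows 32-39 [x1,x2,x3,x4=0100]: 00000000  (ones: 0)
  rows 40-47 [x1,x2,x3,x4=0101]: 00000000  (ones: 0)
  rows 48-55 [x1,x2,x3,x4=0110]: 00000011  (ones: 2)
  rows 56-63 [x1,x2,x3,x4=0111]: 00000011  (ones: 2)
  rows 64-71 [x1,x2,x3,x4=1000]: 00000000  (ones: 0)
  rows 72-79 [x1,x2,x3,x4=1001]: 00000000  (ones: 0)
  rows 80-87 [x1,x2,x3,x4=1010]: 00000011  (ones: 2)
  rows 88-95 [x1,x2,x3,x4=1011]: 00000000  (ones: 0)
  rows 96-103 [x1,x2,x3,x4=1100]: 00000000  (ones: 0)
  rows 104-111 [x1,x2,x3,x4=1101]: 00000000  (ones: 0)
  rows 112-119 [x1,x2,x3,x4=1110]: 00000011  (ones: 2)
  rows 120-127 [x1,x2,x3,x4=1111]: 00000011  (ones: 2)
Satisfying assignments = 0+0+2+0+0+0+2+2+0+0+2+0+0+0+2+2 = 12

12


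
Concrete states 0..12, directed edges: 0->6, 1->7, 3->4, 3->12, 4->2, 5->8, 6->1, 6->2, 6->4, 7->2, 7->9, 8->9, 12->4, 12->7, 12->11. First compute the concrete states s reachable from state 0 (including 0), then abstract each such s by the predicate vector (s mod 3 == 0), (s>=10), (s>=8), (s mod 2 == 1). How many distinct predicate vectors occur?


BFS from 0:
Concrete reachable: {0, 1, 2, 4, 6, 7, 9}
Abstract via predicates (s mod 3 == 0), (s>=10), (s>=8), (s mod 2 == 1):
  (0,0,0,0) <- {2, 4}
  (0,0,0,1) <- {1, 7}
  (1,0,0,0) <- {0, 6}
  (1,0,1,1) <- {9}
Distinct abstract states = 4

4


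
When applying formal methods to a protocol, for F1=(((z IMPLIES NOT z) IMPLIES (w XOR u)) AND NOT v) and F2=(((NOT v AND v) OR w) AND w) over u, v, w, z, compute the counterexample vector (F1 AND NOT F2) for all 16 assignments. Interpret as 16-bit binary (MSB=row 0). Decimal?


F1 = (((z IMPLIES NOT z) IMPLIES (w XOR u)) AND NOT v)
F2 = (((NOT v AND v) OR w) AND w)
Counterexample to F1=>F2 is where F1=1 and F2=0.
Evaluate each row (bits = u,v,w,z, MSB first):
  row 0 [0000]: F1=0 F2=0 -> F1&~F2 -> 0
  row 1 [0001]: F1=1 F2=0 -> F1&~F2 -> 1
  row 2 [0010]: F1=1 F2=1 -> F1&~F2 -> 0
  row 3 [0011]: F1=1 F2=1 -> F1&~F2 -> 0
  row 4 [0100]: F1=0 F2=0 -> F1&~F2 -> 0
  row 5 [0101]: F1=0 F2=0 -> F1&~F2 -> 0
  row 6 [0110]: F1=0 F2=1 -> F1&~F2 -> 0
  row 7 [0111]: F1=0 F2=1 -> F1&~F2 -> 0
  row 8 [1000]: F1=1 F2=0 -> F1&~F2 -> 1
  row 9 [1001]: F1=1 F2=0 -> F1&~F2 -> 1
  row 10 [1010]: F1=0 F2=1 -> F1&~F2 -> 0
  row 11 [1011]: F1=1 F2=1 -> F1&~F2 -> 0
  row 12 [1100]: F1=0 F2=0 -> F1&~F2 -> 0
  row 13 [1101]: F1=0 F2=0 -> F1&~F2 -> 0
  row 14 [1110]: F1=0 F2=1 -> F1&~F2 -> 0
  row 15 [1111]: F1=0 F2=1 -> F1&~F2 -> 0
Full result column, 4 rows per line (u,v fixed per line; w,z runs 00..11 left to right):
  rows 0-3 [u,v=00]: 0100  = hex 4
  rows 4-7 [u,v=01]: 0000  = hex 0
  rows 8-11 [u,v=10]: 1100  = hex C
  rows 12-15 [u,v=11]: 0000  = hex 0
Counterexample vector (row 0 .. row 15) = 0100000011000000
Output column grouped in 4s = 0100 0000 1100 0000 = 0x40C0
Convert to decimal digit by digit (value = value*16 + digit):
  4 -> 4
  4*16 + 0 = 64
  64*16 + 12 (C) = 1036
  1036*16 + 0 = 16576
Decimal = 16576

16576


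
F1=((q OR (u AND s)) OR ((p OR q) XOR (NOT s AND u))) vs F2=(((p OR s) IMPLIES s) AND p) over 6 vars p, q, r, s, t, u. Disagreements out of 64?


F1 = ((q OR (u AND s)) OR ((p OR q) XOR (NOT s AND u)))
F2 = (((p OR s) IMPLIES s) AND p)
Evaluate both on each of 64 rows (bits = p,q,r,s,t,u):
  row 0 [000000]: F1=0 F2=0 -> 0
  row 1 [000001]: F1=1 F2=0 (differ) -> 1
  row 2 [000010]: F1=0 F2=0 -> 0
  row 3 [000011]: F1=1 F2=0 (differ) -> 1
  row 4 [000100]: F1=0 F2=0 -> 0
  (every remaining row is evaluated the same way; all 64 results are listed next)
Full result column, 8 rows per line (p,q,r fixed per line; s,t,u runs 000..111 left to right):
  rows 0-7 [p,q,r=000]: 01010101  (ones: 4)
  rows 8-15 [p,q,r=001]: 01010101  (ones: 4)
  rows 16-23 [p,q,r=010]: 11111111  (ones: 8)
  rows 24-31 [p,q,r=011]: 11111111  (ones: 8)
  rows 32-39 [p,q,r=100]: 10100000  (ones: 2)
  rows 40-47 [p,q,r=101]: 10100000  (ones: 2)
  rows 48-55 [p,q,r=110]: 11110000  (ones: 4)
  rows 56-63 [p,q,r=111]: 11110000  (ones: 4)
Disagreements = 4+4+8+8+2+2+4+4 = 36

36


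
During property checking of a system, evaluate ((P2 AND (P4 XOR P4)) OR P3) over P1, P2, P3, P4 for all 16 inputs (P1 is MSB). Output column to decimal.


Formula: ((P2 AND (P4 XOR P4)) OR P3) over P1, P2, P3, P4 (16 rows)
Evaluate each row (bits = P1,P2,P3,P4, MSB first):
  row 0 [0000]: ((0 AND (0 XOR 0)) OR 0) -> 0
  row 1 [0001]: ((0 AND (1 XOR 1)) OR 0) -> 0
  row 2 [0010]: ((0 AND (0 XOR 0)) OR 1) -> 1
  row 3 [0011]: ((0 AND (1 XOR 1)) OR 1) -> 1
  row 4 [0100]: ((1 AND (0 XOR 0)) OR 0) -> 0
  row 5 [0101]: ((1 AND (1 XOR 1)) OR 0) -> 0
  row 6 [0110]: ((1 AND (0 XOR 0)) OR 1) -> 1
  row 7 [0111]: ((1 AND (1 XOR 1)) OR 1) -> 1
  row 8 [1000]: ((0 AND (0 XOR 0)) OR 0) -> 0
  row 9 [1001]: ((0 AND (1 XOR 1)) OR 0) -> 0
  row 10 [1010]: ((0 AND (0 XOR 0)) OR 1) -> 1
  row 11 [1011]: ((0 AND (1 XOR 1)) OR 1) -> 1
  row 12 [1100]: ((1 AND (0 XOR 0)) OR 0) -> 0
  row 13 [1101]: ((1 AND (1 XOR 1)) OR 0) -> 0
  row 14 [1110]: ((1 AND (0 XOR 0)) OR 1) -> 1
  row 15 [1111]: ((1 AND (1 XOR 1)) OR 1) -> 1
Full result column, 4 rows per line (P1,P2 fixed per line; P3,P4 runs 00..11 left to right):
  rows 0-3 [P1,P2=00]: 0011  = hex 3
  rows 4-7 [P1,P2=01]: 0011  = hex 3
  rows 8-11 [P1,P2=10]: 0011  = hex 3
  rows 12-15 [P1,P2=11]: 0011  = hex 3
Output column (row 0 .. row 15) = 0011001100110011
Output column grouped in 4s = 0011 0011 0011 0011 = 0x3333
Convert to decimal digit by digit (value = value*16 + digit):
  3 -> 3
  3*16 + 3 = 51
  51*16 + 3 = 819
  819*16 + 3 = 13107
Decimal = 13107

13107


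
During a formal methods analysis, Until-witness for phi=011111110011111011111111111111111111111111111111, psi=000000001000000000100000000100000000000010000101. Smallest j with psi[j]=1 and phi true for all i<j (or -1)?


(phi U psi) at 0: need smallest j with psi[j]=1 and phi[i]=1 for all i in [0,j).
Scan from step 0:
  step 0: phi=0 -> phi-prefix broken from here
  step 8: psi=1 but phi already failed -> not a witness
  step 18: psi=1 but phi already failed -> not a witness
  step 27: psi=1 but phi already failed -> not a witness
  step 40: psi=1 but phi already failed -> not a witness
  step 45: psi=1 but phi already failed -> not a witness
  step 47: psi=1 but phi already failed -> not a witness
  end of trace: no witness -> -1
Witness step = -1

-1


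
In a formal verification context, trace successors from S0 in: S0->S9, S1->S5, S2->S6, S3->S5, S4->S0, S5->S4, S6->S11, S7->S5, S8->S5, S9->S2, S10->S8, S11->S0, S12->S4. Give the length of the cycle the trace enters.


Trace from S0 until a state repeats:
  S0 -> S9 -> S2 -> S6 -> S11 -> S0
S0 first seen at step 0, revisited at step 5.
Cycle length = 5 - 0 = 5

5


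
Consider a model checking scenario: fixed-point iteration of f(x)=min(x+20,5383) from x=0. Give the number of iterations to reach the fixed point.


Step 1: x=0, cap=5383, increment=20
Step 2: x grows by 20 each step until capped at 5383; fixed point is x=5383
Step 3: iterations = ceil(5383/20) = 270

270


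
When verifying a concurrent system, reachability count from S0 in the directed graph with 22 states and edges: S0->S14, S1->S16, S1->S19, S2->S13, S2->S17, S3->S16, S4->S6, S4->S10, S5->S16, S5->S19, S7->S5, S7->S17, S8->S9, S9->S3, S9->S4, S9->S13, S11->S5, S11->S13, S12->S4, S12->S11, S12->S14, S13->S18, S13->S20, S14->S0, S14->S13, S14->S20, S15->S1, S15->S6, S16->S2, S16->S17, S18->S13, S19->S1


BFS from S0:
  layer 0: {S0}
  layer 1: {S14}
  layer 2: {S13, S20}
  layer 3: {S18}
Reachable set: {S0, S13, S14, S18, S20}
Count = 5

5


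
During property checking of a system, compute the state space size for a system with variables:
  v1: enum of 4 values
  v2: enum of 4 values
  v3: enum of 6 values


State space = product of domain sizes of all variables.
Domain sizes:
  v1 (enum of 4 values): 4
  v2 (enum of 4 values): 4
  v3 (enum of 6 values): 6
Product = 4 * 4 * 6 = 96

96


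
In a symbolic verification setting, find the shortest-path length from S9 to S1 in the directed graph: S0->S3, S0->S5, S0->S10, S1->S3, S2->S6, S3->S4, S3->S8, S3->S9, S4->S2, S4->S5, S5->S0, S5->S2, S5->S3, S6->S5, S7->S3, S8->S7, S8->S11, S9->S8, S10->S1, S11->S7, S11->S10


BFS layer-by-layer from S9:
  dist 0: {S9}
  dist 1: {S8}
  dist 2: {S7, S11}
  dist 3: {S3, S10}
  dist 4: {S1, S4}
  -> S1 reached at distance 4
Shortest path length = 4

4


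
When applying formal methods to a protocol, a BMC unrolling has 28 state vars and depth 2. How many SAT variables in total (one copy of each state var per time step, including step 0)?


BMC unrolls to depth k, creating one copy of each state var for steps 0..k.
Step count = 2 + 1 = 3 (steps 0 through 2)
Vars per step = 28
Total = 28 * 3 = 84

84


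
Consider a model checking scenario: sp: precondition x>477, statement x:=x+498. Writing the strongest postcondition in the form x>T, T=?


Formula: sp(P, x:=E) = exists old_x. (x = E[old_x/x]) AND P[old_x/x] (old_x is the value of x before the assignment; eliminate old_x by solving x = E[old_x/x] for old_x)
Step 1: Precondition P: x>477, i.e. old_x > 477
Step 2: Assignment gives x = old_x + 498, so old_x = x - 498
Step 3: Substitute into P: x - 498 > 477
Step 4: Simplify: x > 477+498 = 975

975


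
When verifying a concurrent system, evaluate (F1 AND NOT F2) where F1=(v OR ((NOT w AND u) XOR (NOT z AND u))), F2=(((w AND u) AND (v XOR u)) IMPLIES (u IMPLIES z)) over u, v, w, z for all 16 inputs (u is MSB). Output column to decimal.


F1 = (v OR ((NOT w AND u) XOR (NOT z AND u)))
F2 = (((w AND u) AND (v XOR u)) IMPLIES (u IMPLIES z))
Counterexample to F1=>F2 is where F1=1 and F2=0.
Evaluate each row (bits = u,v,w,z, MSB first):
  row 0 [0000]: F1=0 F2=1 -> F1&~F2 -> 0
  row 1 [0001]: F1=0 F2=1 -> F1&~F2 -> 0
  row 2 [0010]: F1=0 F2=1 -> F1&~F2 -> 0
  row 3 [0011]: F1=0 F2=1 -> F1&~F2 -> 0
  row 4 [0100]: F1=1 F2=1 -> F1&~F2 -> 0
  row 5 [0101]: F1=1 F2=1 -> F1&~F2 -> 0
  row 6 [0110]: F1=1 F2=1 -> F1&~F2 -> 0
  row 7 [0111]: F1=1 F2=1 -> F1&~F2 -> 0
  row 8 [1000]: F1=0 F2=1 -> F1&~F2 -> 0
  row 9 [1001]: F1=1 F2=1 -> F1&~F2 -> 0
  row 10 [1010]: F1=1 F2=0 -> F1&~F2 -> 1
  row 11 [1011]: F1=0 F2=1 -> F1&~F2 -> 0
  row 12 [1100]: F1=1 F2=1 -> F1&~F2 -> 0
  row 13 [1101]: F1=1 F2=1 -> F1&~F2 -> 0
  row 14 [1110]: F1=1 F2=1 -> F1&~F2 -> 0
  row 15 [1111]: F1=1 F2=1 -> F1&~F2 -> 0
Full result column, 4 rows per line (u,v fixed per line; w,z runs 00..11 left to right):
  rows 0-3 [u,v=00]: 0000  = hex 0
  rows 4-7 [u,v=01]: 0000  = hex 0
  rows 8-11 [u,v=10]: 0010  = hex 2
  rows 12-15 [u,v=11]: 0000  = hex 0
Counterexample vector (row 0 .. row 15) = 0000000000100000
Output column grouped in 4s = 0000 0000 0010 0000 = 0x0020
Convert to decimal digit by digit (value = value*16 + digit):
  0 -> 0
  0*16 + 0 = 0
  0*16 + 2 = 2
  2*16 + 0 = 32
Decimal = 32

32


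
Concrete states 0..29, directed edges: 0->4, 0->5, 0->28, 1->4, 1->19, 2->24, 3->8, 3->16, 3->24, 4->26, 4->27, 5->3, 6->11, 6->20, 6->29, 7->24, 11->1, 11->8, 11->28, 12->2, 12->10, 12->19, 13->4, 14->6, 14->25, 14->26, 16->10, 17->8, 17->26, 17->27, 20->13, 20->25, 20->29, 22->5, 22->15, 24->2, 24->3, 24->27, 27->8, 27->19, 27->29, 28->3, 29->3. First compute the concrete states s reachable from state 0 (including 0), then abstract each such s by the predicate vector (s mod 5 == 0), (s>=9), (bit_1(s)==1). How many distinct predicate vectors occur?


BFS from 0:
Concrete reachable: {0, 2, 3, 4, 5, 8, 10, 16, 19, 24, 26, 27, 28, 29}
Abstract via predicates (s mod 5 == 0), (s>=9), (bit_1(s)==1):
  (0,0,0) <- {4, 8}
  (0,0,1) <- {2, 3}
  (0,1,0) <- {16, 24, 28, 29}
  (0,1,1) <- {19, 26, 27}
  (1,0,0) <- {0, 5}
  (1,1,1) <- {10}
Distinct abstract states = 6

6


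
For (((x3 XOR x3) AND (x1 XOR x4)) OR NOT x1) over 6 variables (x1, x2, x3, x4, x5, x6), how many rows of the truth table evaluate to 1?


Formula: (((x3 XOR x3) AND (x1 XOR x4)) OR NOT x1) over 6 vars (64 rows)
Evaluate each row (x1, x2, x3, x4, x5, x6 as bits, MSB first):
  row 0 [000000]: (((0 XOR 0) AND (0 XOR 0)) OR NOT 0) -> 1
  row 1 [000001]: (((0 XOR 0) AND (0 XOR 0)) OR NOT 0) -> 1
  row 2 [000010]: (((0 XOR 0) AND (0 XOR 0)) OR NOT 0) -> 1
  row 3 [000011]: (((0 XOR 0) AND (0 XOR 0)) OR NOT 0) -> 1
  row 4 [000100]: (((0 XOR 0) AND (0 XOR 1)) OR NOT 0) -> 1
  (every remaining row is evaluated the same way; all 64 results are listed next)
Full result column, 8 rows per line (x1,x2,x3 fixed per line; x4,x5,x6 runs 000..111 left to right):
  rows 0-7 [x1,x2,x3=000]: 11111111  (ones: 8)
  rows 8-15 [x1,x2,x3=001]: 11111111  (ones: 8)
  rows 16-23 [x1,x2,x3=010]: 11111111  (ones: 8)
  rows 24-31 [x1,x2,x3=011]: 11111111  (ones: 8)
  rows 32-39 [x1,x2,x3=100]: 00000000  (ones: 0)
  rows 40-47 [x1,x2,x3=101]: 00000000  (ones: 0)
  rows 48-55 [x1,x2,x3=110]: 00000000  (ones: 0)
  rows 56-63 [x1,x2,x3=111]: 00000000  (ones: 0)
Count of 1-rows = 8+8+8+8+0+0+0+0 = 32

32


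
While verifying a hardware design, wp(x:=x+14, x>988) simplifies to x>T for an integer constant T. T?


Formula: wp(x:=E, P) = P[E/x] (substitute E for x in postcondition)
Step 1: Postcondition: x>988
Step 2: Substitute x+14 for x: x+14>988
Step 3: Solve for x: x > 988-14 = 974

974


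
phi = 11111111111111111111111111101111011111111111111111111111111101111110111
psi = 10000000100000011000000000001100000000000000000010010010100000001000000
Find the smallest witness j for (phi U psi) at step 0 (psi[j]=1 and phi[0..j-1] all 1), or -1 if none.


(phi U psi) at 0: need smallest j with psi[j]=1 and phi[i]=1 for all i in [0,j).
Scan from step 0:
  step 0: psi=1 and phi held for [0,0) -> witness found
Witness step = 0

0


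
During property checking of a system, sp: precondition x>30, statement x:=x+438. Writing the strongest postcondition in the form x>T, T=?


Formula: sp(P, x:=E) = exists old_x. (x = E[old_x/x]) AND P[old_x/x] (old_x is the value of x before the assignment; eliminate old_x by solving x = E[old_x/x] for old_x)
Step 1: Precondition P: x>30, i.e. old_x > 30
Step 2: Assignment gives x = old_x + 438, so old_x = x - 438
Step 3: Substitute into P: x - 438 > 30
Step 4: Simplify: x > 30+438 = 468

468


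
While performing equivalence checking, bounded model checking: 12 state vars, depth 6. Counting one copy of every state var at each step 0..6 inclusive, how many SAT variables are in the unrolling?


BMC unrolls to depth k, creating one copy of each state var for steps 0..k.
Step count = 6 + 1 = 7 (steps 0 through 6)
Vars per step = 12
Total = 12 * 7 = 84

84


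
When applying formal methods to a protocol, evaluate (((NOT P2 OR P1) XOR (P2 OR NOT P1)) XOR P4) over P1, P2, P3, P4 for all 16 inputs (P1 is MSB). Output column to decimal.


Formula: (((NOT P2 OR P1) XOR (P2 OR NOT P1)) XOR P4) over P1, P2, P3, P4 (16 rows)
Evaluate each row (bits = P1,P2,P3,P4, MSB first):
  row 0 [0000]: (((NOT 0 OR 0) XOR (0 OR NOT 0)) XOR 0) -> 0
  row 1 [0001]: (((NOT 0 OR 0) XOR (0 OR NOT 0)) XOR 1) -> 1
  row 2 [0010]: (((NOT 0 OR 0) XOR (0 OR NOT 0)) XOR 0) -> 0
  row 3 [0011]: (((NOT 0 OR 0) XOR (0 OR NOT 0)) XOR 1) -> 1
  row 4 [0100]: (((NOT 1 OR 0) XOR (1 OR NOT 0)) XOR 0) -> 1
  row 5 [0101]: (((NOT 1 OR 0) XOR (1 OR NOT 0)) XOR 1) -> 0
  row 6 [0110]: (((NOT 1 OR 0) XOR (1 OR NOT 0)) XOR 0) -> 1
  row 7 [0111]: (((NOT 1 OR 0) XOR (1 OR NOT 0)) XOR 1) -> 0
  row 8 [1000]: (((NOT 0 OR 1) XOR (0 OR NOT 1)) XOR 0) -> 1
  row 9 [1001]: (((NOT 0 OR 1) XOR (0 OR NOT 1)) XOR 1) -> 0
  row 10 [1010]: (((NOT 0 OR 1) XOR (0 OR NOT 1)) XOR 0) -> 1
  row 11 [1011]: (((NOT 0 OR 1) XOR (0 OR NOT 1)) XOR 1) -> 0
  row 12 [1100]: (((NOT 1 OR 1) XOR (1 OR NOT 1)) XOR 0) -> 0
  row 13 [1101]: (((NOT 1 OR 1) XOR (1 OR NOT 1)) XOR 1) -> 1
  row 14 [1110]: (((NOT 1 OR 1) XOR (1 OR NOT 1)) XOR 0) -> 0
  row 15 [1111]: (((NOT 1 OR 1) XOR (1 OR NOT 1)) XOR 1) -> 1
Full result column, 4 rows per line (P1,P2 fixed per line; P3,P4 runs 00..11 left to right):
  rows 0-3 [P1,P2=00]: 0101  = hex 5
  rows 4-7 [P1,P2=01]: 1010  = hex A
  rows 8-11 [P1,P2=10]: 1010  = hex A
  rows 12-15 [P1,P2=11]: 0101  = hex 5
Output column (row 0 .. row 15) = 0101101010100101
Output column grouped in 4s = 0101 1010 1010 0101 = 0x5AA5
Convert to decimal digit by digit (value = value*16 + digit):
  5 -> 5
  5*16 + 10 (A) = 90
  90*16 + 10 (A) = 1450
  1450*16 + 5 = 23205
Decimal = 23205

23205


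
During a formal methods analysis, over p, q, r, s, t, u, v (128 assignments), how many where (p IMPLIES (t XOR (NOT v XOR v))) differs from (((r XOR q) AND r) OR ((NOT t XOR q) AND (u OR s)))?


F1 = (p IMPLIES (t XOR (NOT v XOR v)))
F2 = (((r XOR q) AND r) OR ((NOT t XOR q) AND (u OR s)))
Evaluate both on each of 128 rows (bits = p,q,r,s,t,u,v):
  row 0 [0000000]: F1=1 F2=0 (differ) -> 1
  row 1 [0000001]: F1=1 F2=0 (differ) -> 1
  row 2 [0000010]: F1=1 F2=1 -> 0
  row 3 [0000011]: F1=1 F2=1 -> 0
  row 4 [0000100]: F1=1 F2=0 (differ) -> 1
  (every remaining row is evaluated the same way; all 128 results are listed next)
Full result column, 8 rows per line (p,q,r,s fixed per line; t,u,v runs 000..111 left to right):
  rows 0-7 [p,q,r,s=0000]: 11001111  (ones: 6)
  rows 8-15 [p,q,r,s=0001]: 00001111  (ones: 4)
  rows 16-23 [p,q,r,s=0010]: 00000000  (ones: 0)
  rows 24-31 [p,q,r,s=0011]: 00000000  (ones: 0)
  rows 32-39 [p,q,r,s=0100]: 11111100  (ones: 6)
  rows 40-47 [p,q,r,s=0101]: 11110000  (ones: 4)
  rows 48-55 [p,q,r,s=0110]: 11111100  (ones: 6)
  rows 56-63 [p,q,r,s=0111]: 11110000  (ones: 4)
  rows 64-71 [p,q,r,s=1000]: 11000000  (ones: 2)
  rows 72-79 [p,q,r,s=1001]: 00000000  (ones: 0)
  rows 80-87 [p,q,r,s=1010]: 00001111  (ones: 4)
  rows 88-95 [p,q,r,s=1011]: 00001111  (ones: 4)
  rows 96-103 [p,q,r,s=1100]: 11110011  (ones: 6)
  rows 104-111 [p,q,r,s=1101]: 11111111  (ones: 8)
  rows 112-119 [p,q,r,s=1110]: 11110011  (ones: 6)
  rows 120-127 [p,q,r,s=1111]: 11111111  (ones: 8)
Disagreements = 6+4+0+0+6+4+6+4+2+0+4+4+6+8+6+8 = 68

68


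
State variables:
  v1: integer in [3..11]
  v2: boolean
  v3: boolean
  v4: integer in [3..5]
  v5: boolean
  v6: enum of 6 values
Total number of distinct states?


State space = product of domain sizes of all variables.
Domain sizes:
  v1 (integer in [3..11]): 9
  v2 (boolean): 2
  v3 (boolean): 2
  v4 (integer in [3..5]): 3
  v5 (boolean): 2
  v6 (enum of 6 values): 6
Product = 9 * 2 * 2 * 3 * 2 * 6 = 1296

1296


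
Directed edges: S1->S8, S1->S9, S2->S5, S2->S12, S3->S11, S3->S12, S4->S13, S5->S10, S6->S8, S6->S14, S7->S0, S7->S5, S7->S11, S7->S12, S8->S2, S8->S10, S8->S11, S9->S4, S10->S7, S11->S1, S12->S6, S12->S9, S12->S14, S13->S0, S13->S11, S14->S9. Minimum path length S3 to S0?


BFS layer-by-layer from S3:
  dist 0: {S3}
  dist 1: {S11, S12}
  dist 2: {S1, S6, S9, S14}
  dist 3: {S4, S8}
  dist 4: {S2, S10, S13}
  dist 5: {S0, S5, S7}
  -> S0 reached at distance 5
Shortest path length = 5

5


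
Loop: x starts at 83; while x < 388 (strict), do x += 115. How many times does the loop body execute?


Step 1: x goes from 83 toward 388 by 115; the body runs while x<388, so iterations = ceil((bound-start)/step)
Step 2: Distance=305
Step 3: ceil(305/115)=3

3


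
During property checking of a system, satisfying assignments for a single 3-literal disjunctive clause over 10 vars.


Step 1: Total=2^10=1024
Step 2: Unsat when all 3 false: 2^7=128
Step 3: Sat=1024-128=896

896


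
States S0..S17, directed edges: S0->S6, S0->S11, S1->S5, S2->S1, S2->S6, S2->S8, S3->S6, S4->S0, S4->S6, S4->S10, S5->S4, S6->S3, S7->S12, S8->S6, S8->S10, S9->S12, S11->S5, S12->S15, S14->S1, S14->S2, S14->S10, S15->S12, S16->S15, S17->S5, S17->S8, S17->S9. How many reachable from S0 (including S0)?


BFS from S0:
  layer 0: {S0}
  layer 1: {S6, S11}
  layer 2: {S3, S5}
  layer 3: {S4}
  layer 4: {S10}
Reachable set: {S0, S3, S4, S5, S6, S10, S11}
Count = 7

7


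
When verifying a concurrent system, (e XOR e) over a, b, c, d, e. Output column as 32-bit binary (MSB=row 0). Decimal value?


Formula: (e XOR e) over a, b, c, d, e (32 rows)
Evaluate each row (bits = a,b,c,d,e, MSB first):
  row 0 [00000]: (0 XOR 0) -> 0
  row 1 [00001]: (1 XOR 1) -> 0
  row 2 [00010]: (0 XOR 0) -> 0
  row 3 [00011]: (1 XOR 1) -> 0
  row 4 [00100]: (0 XOR 0) -> 0
  row 5 [00101]: (1 XOR 1) -> 0
  row 6 [00110]: (0 XOR 0) -> 0
  row 7 [00111]: (1 XOR 1) -> 0
  row 8 [01000]: (0 XOR 0) -> 0
  row 9 [01001]: (1 XOR 1) -> 0
  row 10 [01010]: (0 XOR 0) -> 0
  row 11 [01011]: (1 XOR 1) -> 0
  row 12 [01100]: (0 XOR 0) -> 0
  row 13 [01101]: (1 XOR 1) -> 0
  row 14 [01110]: (0 XOR 0) -> 0
  row 15 [01111]: (1 XOR 1) -> 0
  row 16 [10000]: (0 XOR 0) -> 0
  row 17 [10001]: (1 XOR 1) -> 0
  row 18 [10010]: (0 XOR 0) -> 0
  row 19 [10011]: (1 XOR 1) -> 0
  row 20 [10100]: (0 XOR 0) -> 0
  row 21 [10101]: (1 XOR 1) -> 0
  row 22 [10110]: (0 XOR 0) -> 0
  row 23 [10111]: (1 XOR 1) -> 0
  row 24 [11000]: (0 XOR 0) -> 0
  row 25 [11001]: (1 XOR 1) -> 0
  row 26 [11010]: (0 XOR 0) -> 0
  row 27 [11011]: (1 XOR 1) -> 0
  row 28 [11100]: (0 XOR 0) -> 0
  row 29 [11101]: (1 XOR 1) -> 0
  row 30 [11110]: (0 XOR 0) -> 0
  row 31 [11111]: (1 XOR 1) -> 0
Full result column, 4 rows per line (a,b,c fixed per line; d,e runs 00..11 left to right):
  rows 0-3 [a,b,c=000]: 0000  = hex 0
  rows 4-7 [a,b,c=001]: 0000  = hex 0
  rows 8-11 [a,b,c=010]: 0000  = hex 0
  rows 12-15 [a,b,c=011]: 0000  = hex 0
  rows 16-19 [a,b,c=100]: 0000  = hex 0
  rows 20-23 [a,b,c=101]: 0000  = hex 0
  rows 24-27 [a,b,c=110]: 0000  = hex 0
  rows 28-31 [a,b,c=111]: 0000  = hex 0
Output column (row 0 .. row 31) = 00000000000000000000000000000000
Output column grouped in 4s = 0000 0000 0000 0000 0000 0000 0000 0000 = 0x00000000
Convert to decimal digit by digit (value = value*16 + digit):
  0 -> 0
  0*16 + 0 = 0
  0*16 + 0 = 0
  0*16 + 0 = 0
  0*16 + 0 = 0
  0*16 + 0 = 0
  0*16 + 0 = 0
  0*16 + 0 = 0
Decimal = 0

0


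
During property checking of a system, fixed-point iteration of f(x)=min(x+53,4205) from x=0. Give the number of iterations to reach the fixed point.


Step 1: x=0, cap=4205, increment=53
Step 2: x grows by 53 each step until capped at 4205; fixed point is x=4205
Step 3: iterations = ceil(4205/53) = 80

80


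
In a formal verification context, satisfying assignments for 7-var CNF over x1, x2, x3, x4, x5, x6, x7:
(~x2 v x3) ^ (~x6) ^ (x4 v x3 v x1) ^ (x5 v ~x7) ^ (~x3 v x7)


CNF with 5 clauses over 7 vars (128 assignments).
An assignment satisfies CNF iff every clause has >=1 true literal.
Check each row (bits = x1,x2,x3,x4,x5,x6,x7; clause T/F shown):
  row 0 [0000000]: clauses=TTFTT -> 0
  row 1 [0000001]: clauses=TTFFT -> 0
  row 2 [0000010]: clauses=TFFTT -> 0
  row 3 [0000011]: clauses=TFFFT -> 0
  row 4 [0000100]: clauses=TTFTT -> 0
  (every remaining row is evaluated the same way; all 128 results are listed next)
Full result column, 8 rows per line (x1,x2,x3,x4 fixed per line; x5,x6,x7 runs 000..111 left to right):
  rows 0-7 [x1,x2,x3,x4=0000]: 00000000  (ones: 0)
  rows 8-15 [x1,x2,x3,x4=0001]: 10001100  (ones: 3)
  rows 16-23 [x1,x2,x3,x4=0010]: 00000100  (ones: 1)
  rows 24-31 [x1,x2,x3,x4=0011]: 00000100  (ones: 1)
  rows 32-39 [x1,x2,x3,x4=0100]: 00000000  (ones: 0)
  rows 40-47 [x1,x2,x3,x4=0101]: 00000000  (ones: 0)
  rows 48-55 [x1,x2,x3,x4=0110]: 00000100  (ones: 1)
  rows 56-63 [x1,x2,x3,x4=0111]: 00000100  (ones: 1)
  rows 64-71 [x1,x2,x3,x4=1000]: 10001100  (ones: 3)
  rows 72-79 [x1,x2,x3,x4=1001]: 10001100  (ones: 3)
  rows 80-87 [x1,x2,x3,x4=1010]: 00000100  (ones: 1)
  rows 88-95 [x1,x2,x3,x4=1011]: 00000100  (ones: 1)
  rows 96-103 [x1,x2,x3,x4=1100]: 00000000  (ones: 0)
  rows 104-111 [x1,x2,x3,x4=1101]: 00000000  (ones: 0)
  rows 112-119 [x1,x2,x3,x4=1110]: 00000100  (ones: 1)
  rows 120-127 [x1,x2,x3,x4=1111]: 00000100  (ones: 1)
Satisfying assignments = 0+3+1+1+0+0+1+1+3+3+1+1+0+0+1+1 = 17

17
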